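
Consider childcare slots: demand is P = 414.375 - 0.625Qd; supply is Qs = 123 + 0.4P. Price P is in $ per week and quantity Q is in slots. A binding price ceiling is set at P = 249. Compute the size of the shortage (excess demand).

Rewriting in direct form: Qd = 663 - 1.6P.
Evaluating both curves at the ceiling price 249 gives Qd = 264.6, Qs = 222.6.
Shortage = Qd - Qs = 264.6 - 222.6 = 42.

Shortage = 42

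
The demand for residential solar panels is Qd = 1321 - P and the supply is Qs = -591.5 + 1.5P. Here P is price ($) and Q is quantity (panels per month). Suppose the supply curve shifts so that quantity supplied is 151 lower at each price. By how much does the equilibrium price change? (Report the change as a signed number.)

The market clears where 1321 - P = -591.5 + 1.5P. Rearranging, 2.5P = 1912.5, hence P* = 765.
Plugging P* into demand: Q* = 1321 - 765 = 556.
After the shift, supply is Qs = -742.5 + 1.5P.
The new intersection has 2063.5 = 2.5P, i.e. P = 825.4, Q = 495.6.
ΔP = 825.4 - 765 = 60.4.

ΔP = 60.4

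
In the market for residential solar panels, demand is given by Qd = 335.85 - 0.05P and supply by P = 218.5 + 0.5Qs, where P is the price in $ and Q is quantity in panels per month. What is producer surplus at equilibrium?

Producer surplus = 25122.25

Solving each curve for Q: Qs = -437 + 2P.
The market clears where 335.85 - 0.05P = -437 + 2P. Rearranging, 2.05P = 772.85, hence P* = 377.
Then Q* = 335.85 - 0.05(377) = 317.
Supply choke price (Qs = 0): P = 218.5. Producer surplus = ½ × (377 - 218.5) × 317 = 25122.25.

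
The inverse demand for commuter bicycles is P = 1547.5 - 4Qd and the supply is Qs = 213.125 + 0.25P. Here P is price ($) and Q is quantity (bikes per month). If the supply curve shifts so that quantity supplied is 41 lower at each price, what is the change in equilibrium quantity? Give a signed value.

ΔQ = -20.5

Solving each curve for Q: Qd = 386.875 - 0.25P.
At equilibrium Qd = Qs, so 386.875 - 0.25P = 213.125 + 0.25P; collecting terms, 173.75 = 0.5P and P* = 347.5.
From the demand curve, Q* = 386.875 - 0.25(347.5) = 300.
After the shift, supply is Qs = 172.125 + 0.25P.
New equilibrium: 214.75 = 0.5P, so P = 429.5 and Q = 279.5.
ΔQ = 279.5 - 300 = -20.5.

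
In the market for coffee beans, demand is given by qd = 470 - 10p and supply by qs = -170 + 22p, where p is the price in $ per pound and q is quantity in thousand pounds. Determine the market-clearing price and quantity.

p* = 20, q* = 270

Equating demand and supply, 470 - 10p = -170 + 22p gives 32p = 640, so p* = 20.
Then q* = 470 - 10(20) = 270.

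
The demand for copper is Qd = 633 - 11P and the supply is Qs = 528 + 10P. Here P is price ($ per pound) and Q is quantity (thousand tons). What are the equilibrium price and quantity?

P* = 5, Q* = 578

Equating demand and supply, 633 - 11P = 528 + 10P gives 21P = 105, so P* = 5.
Plugging P* into demand: Q* = 633 - 11(5) = 578.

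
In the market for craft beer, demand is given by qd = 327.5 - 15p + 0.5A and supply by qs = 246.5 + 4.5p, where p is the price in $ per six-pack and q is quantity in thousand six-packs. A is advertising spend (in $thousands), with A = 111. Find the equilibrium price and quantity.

p* = 7, q* = 278

With A = 111, demand is qd = 383 - 15p.
At equilibrium qd = qs, so 383 - 15p = 246.5 + 4.5p; collecting terms, 136.5 = 19.5p and p* = 7.
Plugging p* into demand: q* = 383 - 15(7) = 278.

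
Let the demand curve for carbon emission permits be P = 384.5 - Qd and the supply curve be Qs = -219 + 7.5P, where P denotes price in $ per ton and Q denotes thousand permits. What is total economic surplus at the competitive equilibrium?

Rewriting in direct form: Qd = 384.5 - P.
Set Qd = Qs: 384.5 - P = -219 + 7.5P, so 603.5 = 8.5P and P* = 71.
From the demand curve, Q* = 384.5 - 71 = 313.5.
Demand choke price = 384.5; supply choke price = 29.2. CS = ½(384.5 - 71)(313.5) = 49141.125; PS = ½(71 - 29.2)(313.5) = 6552.15. Total surplus = 55693.275.

Total surplus = 55693.275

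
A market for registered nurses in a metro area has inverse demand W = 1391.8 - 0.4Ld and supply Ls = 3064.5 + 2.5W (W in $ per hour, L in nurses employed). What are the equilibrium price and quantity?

W* = 83, L* = 3272

In direct form, Ld = 3479.5 - 2.5W.
Equating demand and supply, 3479.5 - 2.5W = 3064.5 + 2.5W gives 5W = 415, so W* = 83.
Plugging W* into demand: L* = 3479.5 - 2.5(83) = 3272.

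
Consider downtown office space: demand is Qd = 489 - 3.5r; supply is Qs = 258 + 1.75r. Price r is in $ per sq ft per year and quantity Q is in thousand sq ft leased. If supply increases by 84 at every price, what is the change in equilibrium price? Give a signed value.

The market clears where 489 - 3.5r = 258 + 1.75r. Rearranging, 5.25r = 231, hence r* = 44.
From the demand curve, Q* = 489 - 3.5(44) = 335.
After the shift, supply is Qs = 342 + 1.75r.
The new intersection has 147 = 5.25r, i.e. r = 28, Q = 391.
Δr = 28 - 44 = -16.

Δr = -16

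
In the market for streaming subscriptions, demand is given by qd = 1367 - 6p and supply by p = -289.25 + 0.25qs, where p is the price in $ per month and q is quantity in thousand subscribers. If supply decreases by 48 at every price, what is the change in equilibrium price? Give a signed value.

Inverting to quantity form: qs = 1157 + 4p.
The market clears where 1367 - 6p = 1157 + 4p. Rearranging, 10p = 210, hence p* = 21.
Then q* = 1367 - 6(21) = 1241.
After the shift, supply is qs = 1109 + 4p.
Re-solving, 10p = 258 gives p = 25.8 and q = 1212.2.
Δp = 25.8 - 21 = 4.8.

Δp = 4.8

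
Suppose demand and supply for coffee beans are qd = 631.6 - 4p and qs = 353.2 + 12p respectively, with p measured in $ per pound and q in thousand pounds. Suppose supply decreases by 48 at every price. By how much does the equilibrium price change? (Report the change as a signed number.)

Set qd = qs: 631.6 - 4p = 353.2 + 12p, so 278.4 = 16p and p* = 17.4.
Plugging p* into demand: q* = 631.6 - 4(17.4) = 562.
After the shift, supply is qs = 305.2 + 12p.
Re-solving, 16p = 326.4 gives p = 20.4 and q = 550.
Δp = 20.4 - 17.4 = 3.

Δp = 3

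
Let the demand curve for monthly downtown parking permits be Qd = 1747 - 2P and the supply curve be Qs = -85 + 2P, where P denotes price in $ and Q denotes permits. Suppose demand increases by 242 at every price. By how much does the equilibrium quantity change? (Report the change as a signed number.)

Equating demand and supply, 1747 - 2P = -85 + 2P gives 4P = 1832, so P* = 458.
Then Q* = 1747 - 2(458) = 831.
After the shift, demand is Qd = 1989 - 2P.
Re-solving, 4P = 2074 gives P = 518.5 and Q = 952.
ΔQ = 952 - 831 = 121.

ΔQ = 121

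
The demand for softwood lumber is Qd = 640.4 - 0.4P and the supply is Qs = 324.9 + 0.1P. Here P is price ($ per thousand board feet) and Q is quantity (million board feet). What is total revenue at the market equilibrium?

Equating demand and supply, 640.4 - 0.4P = 324.9 + 0.1P gives 0.5P = 315.5, so P* = 631.
Substitute back: Q* = 640.4 - 0.4(631) = 388.
Total revenue = P* × Q* = 631 × 388 = 244828.

Total revenue = 244828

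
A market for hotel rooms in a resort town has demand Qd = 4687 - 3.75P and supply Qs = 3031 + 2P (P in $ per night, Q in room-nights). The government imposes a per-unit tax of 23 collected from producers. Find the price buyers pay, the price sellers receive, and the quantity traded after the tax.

The tax drives a wedge P_b - P_s = 23. Substituting P_s = P_b - 23 into supply: Qs = 2985 + 2P_b.
Equate demand and the shifted supply: 4687 - 3.75P_b = 2985 + 2P_b, giving 5.75P_b = 1702, so P_b = 296.
So P_s = 273 and the quantity traded is Q = 4687 - 3.75(296) = 3577.

P_b = 296, P_s = 273, Q = 3577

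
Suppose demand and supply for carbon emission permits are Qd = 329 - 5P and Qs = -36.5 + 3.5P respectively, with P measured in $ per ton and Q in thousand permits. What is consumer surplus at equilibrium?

Consumer surplus = 1299.6

Set Qd = Qs: 329 - 5P = -36.5 + 3.5P, so 365.5 = 8.5P and P* = 43.
Plugging P* into demand: Q* = 329 - 5(43) = 114.
Demand choke price (Qd = 0): P = 329/5 = 65.8. Consumer surplus = ½ × (65.8 - 43) × 114 = 1299.6.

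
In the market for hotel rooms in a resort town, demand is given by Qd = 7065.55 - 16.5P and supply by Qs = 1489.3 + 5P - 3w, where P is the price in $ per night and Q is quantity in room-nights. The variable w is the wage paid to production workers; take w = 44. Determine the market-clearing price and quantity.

P* = 265.5, Q* = 2684.8

With w = 44, supply is Qs = 1357.3 + 5P.
The market clears where 7065.55 - 16.5P = 1357.3 + 5P. Rearranging, 21.5P = 5708.25, hence P* = 265.5.
Substitute back: Q* = 7065.55 - 16.5(265.5) = 2684.8.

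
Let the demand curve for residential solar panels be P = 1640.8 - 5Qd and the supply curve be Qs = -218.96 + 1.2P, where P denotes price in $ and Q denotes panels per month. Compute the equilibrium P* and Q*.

P* = 390.8, Q* = 250

In direct form, Qd = 328.16 - 0.2P.
At equilibrium Qd = Qs, so 328.16 - 0.2P = -218.96 + 1.2P; collecting terms, 547.12 = 1.4P and P* = 390.8.
Then Q* = 328.16 - 0.2(390.8) = 250.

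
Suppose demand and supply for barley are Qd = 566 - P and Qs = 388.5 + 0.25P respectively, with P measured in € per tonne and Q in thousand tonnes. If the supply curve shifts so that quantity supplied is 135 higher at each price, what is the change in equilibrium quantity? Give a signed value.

Equating demand and supply, 566 - P = 388.5 + 0.25P gives 1.25P = 177.5, so P* = 142.
Substitute back: Q* = 566 - 142 = 424.
After the shift, supply is Qs = 523.5 + 0.25P.
New equilibrium: 42.5 = 1.25P, so P = 34 and Q = 532.
ΔQ = 532 - 424 = 108.

ΔQ = 108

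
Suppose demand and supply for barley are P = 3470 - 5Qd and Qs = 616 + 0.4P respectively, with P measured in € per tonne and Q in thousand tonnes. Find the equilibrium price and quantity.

Solving each curve for Q: Qd = 694 - 0.2P.
Equating demand and supply, 694 - 0.2P = 616 + 0.4P gives 0.6P = 78, so P* = 130.
From the demand curve, Q* = 694 - 0.2(130) = 668.

P* = 130, Q* = 668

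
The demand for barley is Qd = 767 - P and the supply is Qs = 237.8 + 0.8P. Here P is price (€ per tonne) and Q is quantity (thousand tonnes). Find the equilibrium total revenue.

Equating demand and supply, 767 - P = 237.8 + 0.8P gives 1.8P = 529.2, so P* = 294.
Substitute back: Q* = 767 - 294 = 473.
Total revenue = P* × Q* = 294 × 473 = 139062.

Total revenue = 139062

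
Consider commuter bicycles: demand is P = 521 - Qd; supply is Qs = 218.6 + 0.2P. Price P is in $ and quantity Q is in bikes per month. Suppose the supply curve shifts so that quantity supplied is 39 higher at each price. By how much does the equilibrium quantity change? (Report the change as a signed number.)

Rewriting in direct form: Qd = 521 - P.
The market clears where 521 - P = 218.6 + 0.2P. Rearranging, 1.2P = 302.4, hence P* = 252.
Plugging P* into demand: Q* = 521 - 252 = 269.
After the shift, supply is Qs = 257.6 + 0.2P.
New equilibrium: 263.4 = 1.2P, so P = 219.5 and Q = 301.5.
ΔQ = 301.5 - 269 = 32.5.

ΔQ = 32.5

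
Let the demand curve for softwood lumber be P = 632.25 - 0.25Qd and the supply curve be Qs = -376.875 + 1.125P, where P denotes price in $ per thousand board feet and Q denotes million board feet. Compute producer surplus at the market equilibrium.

Rewriting in direct form: Qd = 2529 - 4P.
At equilibrium Qd = Qs, so 2529 - 4P = -376.875 + 1.125P; collecting terms, 2905.875 = 5.125P and P* = 567.
From the demand curve, Q* = 2529 - 4(567) = 261.
Supply choke price (Qs = 0): P = 335. Producer surplus = ½ × (567 - 335) × 261 = 30276.

Producer surplus = 30276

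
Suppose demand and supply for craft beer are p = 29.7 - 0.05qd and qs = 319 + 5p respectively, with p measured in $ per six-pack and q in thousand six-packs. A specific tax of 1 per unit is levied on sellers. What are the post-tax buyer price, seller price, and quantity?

p_b = 11.2, p_s = 10.2, q = 370

Rewriting in direct form: qd = 594 - 20p.
Sellers keep p_s = p_b - 1 per unit, so supply in terms of the buyer price is qs = 314 + 5p_b.
Equate demand and the shifted supply: 594 - 20p_b = 314 + 5p_b, giving 25p_b = 280, so p_b = 11.2.
So p_s = 10.2 and the quantity traded is q = 594 - 20(11.2) = 370.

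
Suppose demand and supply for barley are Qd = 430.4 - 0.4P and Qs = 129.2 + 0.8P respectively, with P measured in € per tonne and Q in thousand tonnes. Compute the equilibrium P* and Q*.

P* = 251, Q* = 330

At equilibrium Qd = Qs, so 430.4 - 0.4P = 129.2 + 0.8P; collecting terms, 301.2 = 1.2P and P* = 251.
Then Q* = 430.4 - 0.4(251) = 330.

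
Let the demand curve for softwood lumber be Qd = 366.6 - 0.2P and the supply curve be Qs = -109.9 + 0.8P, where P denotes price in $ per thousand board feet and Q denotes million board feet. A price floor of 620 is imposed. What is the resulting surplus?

Surplus = 143.5

At P = 620: Qd = 242.6 and Qs = 386.1.
Surplus = Qs - Qd = 386.1 - 242.6 = 143.5.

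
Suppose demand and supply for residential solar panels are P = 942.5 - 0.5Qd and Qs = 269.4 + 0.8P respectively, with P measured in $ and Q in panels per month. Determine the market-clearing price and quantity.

P* = 577, Q* = 731

Rewriting in direct form: Qd = 1885 - 2P.
The market clears where 1885 - 2P = 269.4 + 0.8P. Rearranging, 2.8P = 1615.6, hence P* = 577.
From the demand curve, Q* = 1885 - 2(577) = 731.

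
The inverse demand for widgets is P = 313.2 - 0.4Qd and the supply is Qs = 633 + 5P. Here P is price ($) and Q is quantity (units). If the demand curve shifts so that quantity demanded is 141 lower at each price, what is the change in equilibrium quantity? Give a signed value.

ΔQ = -94

Rewriting in direct form: Qd = 783 - 2.5P.
Equating demand and supply, 783 - 2.5P = 633 + 5P gives 7.5P = 150, so P* = 20.
Then Q* = 783 - 2.5(20) = 733.
After the shift, demand is Qd = 642 - 2.5P.
Re-solving, 7.5P = 9 gives P = 1.2 and Q = 639.
ΔQ = 639 - 733 = -94.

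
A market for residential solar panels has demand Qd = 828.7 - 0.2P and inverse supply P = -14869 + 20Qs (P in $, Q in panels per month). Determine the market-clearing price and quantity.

P* = 341, Q* = 760.5

Solving each curve for Q: Qs = 743.45 + 0.05P.
Set Qd = Qs: 828.7 - 0.2P = 743.45 + 0.05P, so 85.25 = 0.25P and P* = 341.
From the demand curve, Q* = 828.7 - 0.2(341) = 760.5.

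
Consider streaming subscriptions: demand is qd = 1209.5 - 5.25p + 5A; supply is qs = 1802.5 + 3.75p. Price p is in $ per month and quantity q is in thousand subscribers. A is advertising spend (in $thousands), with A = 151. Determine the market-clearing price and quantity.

p* = 18, q* = 1870

With A = 151, demand is qd = 1964.5 - 5.25p.
Set qd = qs: 1964.5 - 5.25p = 1802.5 + 3.75p, so 162 = 9p and p* = 18.
Substitute back: q* = 1964.5 - 5.25(18) = 1870.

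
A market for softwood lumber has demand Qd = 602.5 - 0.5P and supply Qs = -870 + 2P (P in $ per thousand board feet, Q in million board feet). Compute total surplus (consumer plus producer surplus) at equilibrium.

The market clears where 602.5 - 0.5P = -870 + 2P. Rearranging, 2.5P = 1472.5, hence P* = 589.
Plugging P* into demand: Q* = 602.5 - 0.5(589) = 308.
Demand choke price = 1205; supply choke price = 435. CS = ½(1205 - 589)(308) = 94864; PS = ½(589 - 435)(308) = 23716. Total surplus = 118580.

Total surplus = 118580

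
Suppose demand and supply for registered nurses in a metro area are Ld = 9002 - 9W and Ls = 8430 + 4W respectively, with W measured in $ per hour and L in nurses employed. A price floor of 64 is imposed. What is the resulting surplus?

Surplus = 260

At W = 64: Ld = 8426 and Ls = 8686.
Surplus = Ls - Ld = 8686 - 8426 = 260.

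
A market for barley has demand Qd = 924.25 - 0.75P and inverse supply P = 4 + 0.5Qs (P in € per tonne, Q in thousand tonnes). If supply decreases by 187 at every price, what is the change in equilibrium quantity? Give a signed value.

ΔQ = -51

Rewriting in direct form: Qs = -8 + 2P.
Equating demand and supply, 924.25 - 0.75P = -8 + 2P gives 2.75P = 932.25, so P* = 339.
Substitute back: Q* = 924.25 - 0.75(339) = 670.
After the shift, supply is Qs = -195 + 2P.
New equilibrium: 1119.25 = 2.75P, so P = 407 and Q = 619.
ΔQ = 619 - 670 = -51.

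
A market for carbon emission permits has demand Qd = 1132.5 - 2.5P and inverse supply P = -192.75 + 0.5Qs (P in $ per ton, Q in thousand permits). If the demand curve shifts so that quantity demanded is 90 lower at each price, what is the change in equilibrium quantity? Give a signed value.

Solving each curve for Q: Qs = 385.5 + 2P.
The market clears where 1132.5 - 2.5P = 385.5 + 2P. Rearranging, 4.5P = 747, hence P* = 166.
Plugging P* into demand: Q* = 1132.5 - 2.5(166) = 717.5.
After the shift, demand is Qd = 1042.5 - 2.5P.
Re-solving, 4.5P = 657 gives P = 146 and Q = 677.5.
ΔQ = 677.5 - 717.5 = -40.

ΔQ = -40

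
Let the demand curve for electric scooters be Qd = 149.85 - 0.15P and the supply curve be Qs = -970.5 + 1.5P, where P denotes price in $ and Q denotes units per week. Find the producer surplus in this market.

At equilibrium Qd = Qs, so 149.85 - 0.15P = -970.5 + 1.5P; collecting terms, 1120.35 = 1.65P and P* = 679.
Plugging P* into demand: Q* = 149.85 - 0.15(679) = 48.
Supply choke price (Qs = 0): P = 647. Producer surplus = ½ × (679 - 647) × 48 = 768.

Producer surplus = 768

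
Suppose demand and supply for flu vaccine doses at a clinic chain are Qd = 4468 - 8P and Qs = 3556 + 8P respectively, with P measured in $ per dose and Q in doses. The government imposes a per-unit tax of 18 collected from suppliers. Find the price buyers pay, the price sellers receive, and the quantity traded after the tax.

With a tax of 18 on suppliers, they supply based on the net price P_s = P_b - 18, so Qs = 3412 + 8P_b.
Market clearing requires 4468 - 8P_b = 3412 + 8P_b; hence 1056 = 16P_b and P_b = 66.
Then P_s = 66 - 18 = 48 and Q = 4468 - 8(66) = 3940.

P_b = 66, P_s = 48, Q = 3940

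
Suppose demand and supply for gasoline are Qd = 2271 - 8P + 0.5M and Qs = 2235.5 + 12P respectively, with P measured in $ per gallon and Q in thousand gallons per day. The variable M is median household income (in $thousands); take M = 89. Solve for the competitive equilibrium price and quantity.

With M = 89, demand is Qd = 2315.5 - 8P.
Equating demand and supply, 2315.5 - 8P = 2235.5 + 12P gives 20P = 80, so P* = 4.
Plugging P* into demand: Q* = 2315.5 - 8(4) = 2283.5.

P* = 4, Q* = 2283.5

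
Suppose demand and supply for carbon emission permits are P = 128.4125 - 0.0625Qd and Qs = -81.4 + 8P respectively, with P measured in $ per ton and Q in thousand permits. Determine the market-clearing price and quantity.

In direct form, Qd = 2054.6 - 16P.
At equilibrium Qd = Qs, so 2054.6 - 16P = -81.4 + 8P; collecting terms, 2136 = 24P and P* = 89.
Substitute back: Q* = 2054.6 - 16(89) = 630.6.

P* = 89, Q* = 630.6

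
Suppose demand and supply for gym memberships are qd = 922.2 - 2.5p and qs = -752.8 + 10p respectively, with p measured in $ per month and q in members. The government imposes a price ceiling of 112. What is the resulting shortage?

Evaluating both curves at the ceiling price 112 gives qd = 642.2, qs = 367.2.
Shortage = qd - qs = 642.2 - 367.2 = 275.

Shortage = 275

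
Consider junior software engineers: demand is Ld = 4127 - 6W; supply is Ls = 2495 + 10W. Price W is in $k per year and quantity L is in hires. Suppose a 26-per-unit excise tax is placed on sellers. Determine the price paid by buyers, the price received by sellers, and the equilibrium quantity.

Sellers keep W_s = W_b - 26 per unit, so supply in terms of the buyer price is Ls = 2235 + 10W_b.
Equate demand and the shifted supply: 4127 - 6W_b = 2235 + 10W_b, giving 16W_b = 1892, so W_b = 118.25.
Then W_s = 118.25 - 26 = 92.25 and L = 4127 - 6(118.25) = 3417.5.

W_b = 118.25, W_s = 92.25, L = 3417.5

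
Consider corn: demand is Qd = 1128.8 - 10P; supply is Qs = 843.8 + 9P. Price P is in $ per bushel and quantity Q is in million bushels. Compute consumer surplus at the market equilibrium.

Consumer surplus = 47902.472

At equilibrium Qd = Qs, so 1128.8 - 10P = 843.8 + 9P; collecting terms, 285 = 19P and P* = 15.
Plugging P* into demand: Q* = 1128.8 - 10(15) = 978.8.
Demand choke price (Qd = 0): P = 1128.8/10 = 112.88. Consumer surplus = ½ × (112.88 - 15) × 978.8 = 47902.472.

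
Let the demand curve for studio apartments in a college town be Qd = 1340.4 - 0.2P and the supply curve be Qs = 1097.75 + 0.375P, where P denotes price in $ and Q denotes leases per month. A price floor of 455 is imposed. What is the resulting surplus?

At P = 455: Qd = 1249.4 and Qs = 1268.375.
Surplus = Qs - Qd = 1268.375 - 1249.4 = 18.975.

Surplus = 18.975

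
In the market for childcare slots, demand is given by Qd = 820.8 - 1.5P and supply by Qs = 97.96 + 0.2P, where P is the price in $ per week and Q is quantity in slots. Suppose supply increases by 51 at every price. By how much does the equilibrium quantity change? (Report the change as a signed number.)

ΔQ = 45

At equilibrium Qd = Qs, so 820.8 - 1.5P = 97.96 + 0.2P; collecting terms, 722.84 = 1.7P and P* = 425.2.
Then Q* = 820.8 - 1.5(425.2) = 183.
After the shift, supply is Qs = 148.96 + 0.2P.
Re-solving, 1.7P = 671.84 gives P = 395.2 and Q = 228.
ΔQ = 228 - 183 = 45.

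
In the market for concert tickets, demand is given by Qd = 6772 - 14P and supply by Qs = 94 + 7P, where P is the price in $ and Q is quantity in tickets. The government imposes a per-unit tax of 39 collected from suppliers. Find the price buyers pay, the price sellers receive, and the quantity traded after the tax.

With a tax of 39 on suppliers, they supply based on the net price P_s = P_b - 39, so Qs = -179 + 7P_b.
Market clearing requires 6772 - 14P_b = -179 + 7P_b; hence 6951 = 21P_b and P_b = 331.
Then P_s = 331 - 39 = 292 and Q = 6772 - 14(331) = 2138.

P_b = 331, P_s = 292, Q = 2138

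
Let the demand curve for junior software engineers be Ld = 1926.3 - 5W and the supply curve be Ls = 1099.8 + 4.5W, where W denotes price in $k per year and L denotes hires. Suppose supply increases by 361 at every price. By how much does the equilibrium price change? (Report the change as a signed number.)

ΔW = -38

Equating demand and supply, 1926.3 - 5W = 1099.8 + 4.5W gives 9.5W = 826.5, so W* = 87.
Plugging W* into demand: L* = 1926.3 - 5(87) = 1491.3.
After the shift, supply is Ls = 1460.8 + 4.5W.
Re-solving, 9.5W = 465.5 gives W = 49 and L = 1681.3.
ΔW = 49 - 87 = -38.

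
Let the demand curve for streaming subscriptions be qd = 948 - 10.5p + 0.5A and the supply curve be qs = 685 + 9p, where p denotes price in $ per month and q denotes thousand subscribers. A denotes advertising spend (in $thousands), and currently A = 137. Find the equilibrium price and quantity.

With A = 137, demand is qd = 1016.5 - 10.5p.
At equilibrium qd = qs, so 1016.5 - 10.5p = 685 + 9p; collecting terms, 331.5 = 19.5p and p* = 17.
Then q* = 1016.5 - 10.5(17) = 838.

p* = 17, q* = 838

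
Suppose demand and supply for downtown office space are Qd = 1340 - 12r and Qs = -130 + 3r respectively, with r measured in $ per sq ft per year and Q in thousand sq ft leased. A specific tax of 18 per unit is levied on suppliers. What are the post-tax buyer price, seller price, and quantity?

Suppliers keep r_s = r_b - 18 per unit, so supply in terms of the buyer price is Qs = -184 + 3r_b.
Market clearing requires 1340 - 12r_b = -184 + 3r_b; hence 1524 = 15r_b and r_b = 101.6.
Then r_s = 101.6 - 18 = 83.6 and Q = 1340 - 12(101.6) = 120.8.

r_b = 101.6, r_s = 83.6, Q = 120.8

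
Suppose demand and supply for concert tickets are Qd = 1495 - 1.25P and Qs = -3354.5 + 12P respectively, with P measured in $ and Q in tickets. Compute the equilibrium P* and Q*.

P* = 366, Q* = 1037.5

Set Qd = Qs: 1495 - 1.25P = -3354.5 + 12P, so 4849.5 = 13.25P and P* = 366.
From the demand curve, Q* = 1495 - 1.25(366) = 1037.5.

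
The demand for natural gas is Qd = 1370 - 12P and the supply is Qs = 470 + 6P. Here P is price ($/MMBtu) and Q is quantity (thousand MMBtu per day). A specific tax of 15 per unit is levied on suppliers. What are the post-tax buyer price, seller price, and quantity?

P_b = 55, P_s = 40, Q = 710

The tax drives a wedge P_b - P_s = 15. Substituting P_s = P_b - 15 into supply: Qs = 380 + 6P_b.
Market clearing requires 1370 - 12P_b = 380 + 6P_b; hence 990 = 18P_b and P_b = 55.
So P_s = 40 and the quantity traded is Q = 1370 - 12(55) = 710.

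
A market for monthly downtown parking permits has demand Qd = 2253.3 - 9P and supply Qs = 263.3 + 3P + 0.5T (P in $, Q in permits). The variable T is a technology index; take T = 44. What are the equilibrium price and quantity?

With T = 44, supply is Qs = 285.3 + 3P.
Set Qd = Qs: 2253.3 - 9P = 285.3 + 3P, so 1968 = 12P and P* = 164.
From the demand curve, Q* = 2253.3 - 9(164) = 777.3.

P* = 164, Q* = 777.3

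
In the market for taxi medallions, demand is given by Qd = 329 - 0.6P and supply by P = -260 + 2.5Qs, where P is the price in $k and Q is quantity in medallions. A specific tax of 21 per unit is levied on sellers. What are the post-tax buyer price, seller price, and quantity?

Rewriting in direct form: Qs = 104 + 0.4P.
With a tax of 21 on sellers, they supply based on the net price P_s = P_b - 21, so Qs = 95.6 + 0.4P_b.
Equate demand and the shifted supply: 329 - 0.6P_b = 95.6 + 0.4P_b, giving P_b = 233.4, so P_b = 233.4.
So P_s = 212.4 and the quantity traded is Q = 329 - 0.6(233.4) = 188.96.

P_b = 233.4, P_s = 212.4, Q = 188.96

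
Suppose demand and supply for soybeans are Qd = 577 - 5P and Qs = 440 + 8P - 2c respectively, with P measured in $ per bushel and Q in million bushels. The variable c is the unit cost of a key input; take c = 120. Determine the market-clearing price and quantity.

P* = 29, Q* = 432

With c = 120, supply is Qs = 200 + 8P.
At equilibrium Qd = Qs, so 577 - 5P = 200 + 8P; collecting terms, 377 = 13P and P* = 29.
Substitute back: Q* = 577 - 5(29) = 432.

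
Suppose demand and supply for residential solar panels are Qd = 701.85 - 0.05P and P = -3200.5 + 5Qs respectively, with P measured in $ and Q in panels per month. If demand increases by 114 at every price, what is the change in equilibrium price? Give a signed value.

Inverting to quantity form: Qs = 640.1 + 0.2P.
Set Qd = Qs: 701.85 - 0.05P = 640.1 + 0.2P, so 61.75 = 0.25P and P* = 247.
Substitute back: Q* = 701.85 - 0.05(247) = 689.5.
After the shift, demand is Qd = 815.85 - 0.05P.
The new intersection has 175.75 = 0.25P, i.e. P = 703, Q = 780.7.
ΔP = 703 - 247 = 456.

ΔP = 456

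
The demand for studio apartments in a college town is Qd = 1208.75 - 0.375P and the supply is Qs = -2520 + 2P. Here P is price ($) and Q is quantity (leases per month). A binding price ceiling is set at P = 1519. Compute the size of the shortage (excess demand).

At P = 1519: Qd = 639.125 and Qs = 518.
Shortage = Qd - Qs = 639.125 - 518 = 121.125.

Shortage = 121.125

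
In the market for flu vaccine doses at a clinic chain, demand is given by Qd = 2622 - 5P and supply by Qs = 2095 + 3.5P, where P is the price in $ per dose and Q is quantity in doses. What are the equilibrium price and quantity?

P* = 62, Q* = 2312

The market clears where 2622 - 5P = 2095 + 3.5P. Rearranging, 8.5P = 527, hence P* = 62.
Plugging P* into demand: Q* = 2622 - 5(62) = 2312.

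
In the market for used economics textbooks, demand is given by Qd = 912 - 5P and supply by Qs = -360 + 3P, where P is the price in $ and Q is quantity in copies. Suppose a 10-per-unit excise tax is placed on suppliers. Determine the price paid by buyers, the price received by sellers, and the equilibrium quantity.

P_b = 162.75, P_s = 152.75, Q = 98.25

The tax drives a wedge P_b - P_s = 10. Substituting P_s = P_b - 10 into supply: Qs = -390 + 3P_b.
Set Qd = Qs: 912 - 5P_b = -390 + 3P_b, so 1302 = 8P_b and P_b = 162.75.
So P_s = 152.75 and the quantity traded is Q = 912 - 5(162.75) = 98.25.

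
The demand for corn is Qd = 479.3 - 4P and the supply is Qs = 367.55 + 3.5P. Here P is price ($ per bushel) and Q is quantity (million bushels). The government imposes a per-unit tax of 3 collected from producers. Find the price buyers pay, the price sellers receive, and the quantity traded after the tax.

P_b = 16.3, P_s = 13.3, Q = 414.1

Producers keep P_s = P_b - 3 per unit, so supply in terms of the buyer price is Qs = 357.05 + 3.5P_b.
Market clearing requires 479.3 - 4P_b = 357.05 + 3.5P_b; hence 122.25 = 7.5P_b and P_b = 16.3.
Then P_s = 16.3 - 3 = 13.3 and Q = 479.3 - 4(16.3) = 414.1.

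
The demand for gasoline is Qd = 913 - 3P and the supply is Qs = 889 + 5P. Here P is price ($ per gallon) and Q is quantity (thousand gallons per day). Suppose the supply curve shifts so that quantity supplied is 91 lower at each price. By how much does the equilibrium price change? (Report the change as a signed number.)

The market clears where 913 - 3P = 889 + 5P. Rearranging, 8P = 24, hence P* = 3.
Plugging P* into demand: Q* = 913 - 3(3) = 904.
After the shift, supply is Qs = 798 + 5P.
The new intersection has 115 = 8P, i.e. P = 14.375, Q = 869.875.
ΔP = 14.375 - 3 = 11.375.

ΔP = 11.375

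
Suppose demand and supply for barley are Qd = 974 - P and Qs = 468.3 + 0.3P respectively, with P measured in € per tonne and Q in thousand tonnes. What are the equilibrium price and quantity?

P* = 389, Q* = 585

At equilibrium Qd = Qs, so 974 - P = 468.3 + 0.3P; collecting terms, 505.7 = 1.3P and P* = 389.
Substitute back: Q* = 974 - 389 = 585.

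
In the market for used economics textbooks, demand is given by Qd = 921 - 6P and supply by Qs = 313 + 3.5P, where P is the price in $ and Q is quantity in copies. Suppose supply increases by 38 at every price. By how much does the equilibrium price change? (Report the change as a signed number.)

The market clears where 921 - 6P = 313 + 3.5P. Rearranging, 9.5P = 608, hence P* = 64.
Substitute back: Q* = 921 - 6(64) = 537.
After the shift, supply is Qs = 351 + 3.5P.
New equilibrium: 570 = 9.5P, so P = 60 and Q = 561.
ΔP = 60 - 64 = -4.

ΔP = -4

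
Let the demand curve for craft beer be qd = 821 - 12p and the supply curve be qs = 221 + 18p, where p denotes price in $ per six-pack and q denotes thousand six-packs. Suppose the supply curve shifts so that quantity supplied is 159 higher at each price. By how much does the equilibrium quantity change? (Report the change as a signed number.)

Equating demand and supply, 821 - 12p = 221 + 18p gives 30p = 600, so p* = 20.
From the demand curve, q* = 821 - 12(20) = 581.
After the shift, supply is qs = 380 + 18p.
Re-solving, 30p = 441 gives p = 14.7 and q = 644.6.
Δq = 644.6 - 581 = 63.6.

Δq = 63.6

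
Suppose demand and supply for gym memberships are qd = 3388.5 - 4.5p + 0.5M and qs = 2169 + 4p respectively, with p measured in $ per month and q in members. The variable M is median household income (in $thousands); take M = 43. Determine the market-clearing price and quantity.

With M = 43, demand is qd = 3410 - 4.5p.
Equating demand and supply, 3410 - 4.5p = 2169 + 4p gives 8.5p = 1241, so p* = 146.
Plugging p* into demand: q* = 3410 - 4.5(146) = 2753.

p* = 146, q* = 2753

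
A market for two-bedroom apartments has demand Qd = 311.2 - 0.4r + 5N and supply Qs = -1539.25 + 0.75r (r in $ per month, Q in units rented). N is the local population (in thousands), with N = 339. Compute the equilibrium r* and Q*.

With N = 339, demand is Qd = 2006.2 - 0.4r.
At equilibrium Qd = Qs, so 2006.2 - 0.4r = -1539.25 + 0.75r; collecting terms, 3545.45 = 1.15r and r* = 3083.
From the demand curve, Q* = 2006.2 - 0.4(3083) = 773.

r* = 3083, Q* = 773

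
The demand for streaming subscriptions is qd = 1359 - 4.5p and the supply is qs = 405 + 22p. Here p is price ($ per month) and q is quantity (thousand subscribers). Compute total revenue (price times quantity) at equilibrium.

Total revenue = 43092

Set qd = qs: 1359 - 4.5p = 405 + 22p, so 954 = 26.5p and p* = 36.
Then q* = 1359 - 4.5(36) = 1197.
Total revenue = p* × q* = 36 × 1197 = 43092.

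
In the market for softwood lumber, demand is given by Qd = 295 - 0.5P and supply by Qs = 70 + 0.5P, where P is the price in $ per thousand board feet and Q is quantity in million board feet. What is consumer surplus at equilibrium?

Equating demand and supply, 295 - 0.5P = 70 + 0.5P gives P = 225, so P* = 225.
Substitute back: Q* = 295 - 0.5(225) = 182.5.
Demand choke price (Qd = 0): P = 295/0.5 = 590. Consumer surplus = ½ × (590 - 225) × 182.5 = 33306.25.

Consumer surplus = 33306.25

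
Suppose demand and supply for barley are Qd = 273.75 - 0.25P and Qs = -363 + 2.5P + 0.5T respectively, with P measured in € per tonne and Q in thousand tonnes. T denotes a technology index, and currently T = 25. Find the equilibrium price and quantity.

With T = 25, supply is Qs = -350.5 + 2.5P.
Set Qd = Qs: 273.75 - 0.25P = -350.5 + 2.5P, so 624.25 = 2.75P and P* = 227.
From the demand curve, Q* = 273.75 - 0.25(227) = 217.

P* = 227, Q* = 217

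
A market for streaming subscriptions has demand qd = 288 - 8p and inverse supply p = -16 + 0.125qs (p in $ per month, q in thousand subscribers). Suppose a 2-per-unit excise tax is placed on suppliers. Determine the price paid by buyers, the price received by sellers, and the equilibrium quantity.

p_b = 11, p_s = 9, q = 200

Solving each curve for q: qs = 128 + 8p.
Suppliers keep p_s = p_b - 2 per unit, so supply in terms of the buyer price is qs = 112 + 8p_b.
Market clearing requires 288 - 8p_b = 112 + 8p_b; hence 176 = 16p_b and p_b = 11.
So p_s = 9 and the quantity traded is q = 288 - 8(11) = 200.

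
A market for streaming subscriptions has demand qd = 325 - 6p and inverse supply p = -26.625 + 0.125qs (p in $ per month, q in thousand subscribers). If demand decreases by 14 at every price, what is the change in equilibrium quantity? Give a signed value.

In direct form, qs = 213 + 8p.
Set qd = qs: 325 - 6p = 213 + 8p, so 112 = 14p and p* = 8.
From the demand curve, q* = 325 - 6(8) = 277.
After the shift, demand is qd = 311 - 6p.
Re-solving, 14p = 98 gives p = 7 and q = 269.
Δq = 269 - 277 = -8.

Δq = -8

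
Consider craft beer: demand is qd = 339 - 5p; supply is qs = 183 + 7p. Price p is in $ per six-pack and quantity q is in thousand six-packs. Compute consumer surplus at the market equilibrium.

Set qd = qs: 339 - 5p = 183 + 7p, so 156 = 12p and p* = 13.
Plugging p* into demand: q* = 339 - 5(13) = 274.
Demand choke price (qd = 0): p = 339/5 = 67.8. Consumer surplus = ½ × (67.8 - 13) × 274 = 7507.6.

Consumer surplus = 7507.6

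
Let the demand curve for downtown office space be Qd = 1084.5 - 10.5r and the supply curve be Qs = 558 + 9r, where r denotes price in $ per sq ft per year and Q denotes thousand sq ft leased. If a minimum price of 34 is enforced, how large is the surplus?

With r fixed at 34, quantity demanded is 727.5 and quantity supplied is 864.
Surplus = Qs - Qd = 864 - 727.5 = 136.5.

Surplus = 136.5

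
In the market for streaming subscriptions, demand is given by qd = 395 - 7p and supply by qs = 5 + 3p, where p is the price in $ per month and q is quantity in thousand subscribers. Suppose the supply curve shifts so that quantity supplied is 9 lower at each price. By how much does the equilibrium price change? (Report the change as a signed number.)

Δp = 0.9

Equating demand and supply, 395 - 7p = 5 + 3p gives 10p = 390, so p* = 39.
Plugging p* into demand: q* = 395 - 7(39) = 122.
After the shift, supply is qs = -4 + 3p.
New equilibrium: 399 = 10p, so p = 39.9 and q = 115.7.
Δp = 39.9 - 39 = 0.9.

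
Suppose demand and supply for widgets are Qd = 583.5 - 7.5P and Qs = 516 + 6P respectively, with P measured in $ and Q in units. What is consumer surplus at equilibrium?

Consumer surplus = 19874.4

Equating demand and supply, 583.5 - 7.5P = 516 + 6P gives 13.5P = 67.5, so P* = 5.
Substitute back: Q* = 583.5 - 7.5(5) = 546.
Demand choke price (Qd = 0): P = 583.5/7.5 = 77.8. Consumer surplus = ½ × (77.8 - 5) × 546 = 19874.4.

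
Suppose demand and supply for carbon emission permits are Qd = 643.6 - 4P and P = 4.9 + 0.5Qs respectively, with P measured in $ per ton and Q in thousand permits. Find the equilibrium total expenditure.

Inverting to quantity form: Qs = -9.8 + 2P.
At equilibrium Qd = Qs, so 643.6 - 4P = -9.8 + 2P; collecting terms, 653.4 = 6P and P* = 108.9.
Plugging P* into demand: Q* = 643.6 - 4(108.9) = 208.
Total expenditure = P* × Q* = 108.9 × 208 = 22651.2.

Total expenditure = 22651.2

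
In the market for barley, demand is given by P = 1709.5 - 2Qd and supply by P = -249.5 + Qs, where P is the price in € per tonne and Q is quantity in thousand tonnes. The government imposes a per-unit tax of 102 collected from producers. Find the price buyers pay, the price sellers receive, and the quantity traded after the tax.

P_b = 471.5, P_s = 369.5, Q = 619

Inverting to quantity form: Qd = 854.75 - 0.5P and Qs = 249.5 + P.
With a tax of 102 on producers, they supply based on the net price P_s = P_b - 102, so Qs = 147.5 + P_b.
Equate demand and the shifted supply: 854.75 - 0.5P_b = 147.5 + P_b, giving 1.5P_b = 707.25, so P_b = 471.5.
So P_s = 369.5 and the quantity traded is Q = 854.75 - 0.5(471.5) = 619.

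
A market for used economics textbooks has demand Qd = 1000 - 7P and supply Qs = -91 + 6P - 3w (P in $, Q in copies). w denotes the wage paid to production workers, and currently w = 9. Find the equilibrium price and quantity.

With w = 9, supply is Qs = -118 + 6P.
Set Qd = Qs: 1000 - 7P = -118 + 6P, so 1118 = 13P and P* = 86.
Substitute back: Q* = 1000 - 7(86) = 398.

P* = 86, Q* = 398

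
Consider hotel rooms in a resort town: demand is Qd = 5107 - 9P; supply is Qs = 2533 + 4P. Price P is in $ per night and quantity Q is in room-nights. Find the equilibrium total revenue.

Equating demand and supply, 5107 - 9P = 2533 + 4P gives 13P = 2574, so P* = 198.
Then Q* = 5107 - 9(198) = 3325.
Total revenue = P* × Q* = 198 × 3325 = 658350.

Total revenue = 658350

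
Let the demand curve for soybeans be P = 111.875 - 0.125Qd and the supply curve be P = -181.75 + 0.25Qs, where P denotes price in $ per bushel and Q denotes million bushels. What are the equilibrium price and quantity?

Solving each curve for Q: Qd = 895 - 8P and Qs = 727 + 4P.
At equilibrium Qd = Qs, so 895 - 8P = 727 + 4P; collecting terms, 168 = 12P and P* = 14.
Then Q* = 895 - 8(14) = 783.

P* = 14, Q* = 783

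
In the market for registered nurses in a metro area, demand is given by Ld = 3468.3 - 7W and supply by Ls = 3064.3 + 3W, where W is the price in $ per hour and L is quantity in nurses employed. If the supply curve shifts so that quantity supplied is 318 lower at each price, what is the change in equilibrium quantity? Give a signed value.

At equilibrium Ld = Ls, so 3468.3 - 7W = 3064.3 + 3W; collecting terms, 404 = 10W and W* = 40.4.
Substitute back: L* = 3468.3 - 7(40.4) = 3185.5.
After the shift, supply is Ls = 2746.3 + 3W.
Re-solving, 10W = 722 gives W = 72.2 and L = 2962.9.
ΔL = 2962.9 - 3185.5 = -222.6.

ΔL = -222.6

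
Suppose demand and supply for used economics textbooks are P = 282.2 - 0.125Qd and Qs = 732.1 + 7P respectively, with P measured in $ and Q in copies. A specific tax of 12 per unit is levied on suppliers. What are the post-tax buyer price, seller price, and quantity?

Rewriting in direct form: Qd = 2257.6 - 8P.
With a tax of 12 on suppliers, they supply based on the net price P_s = P_b - 12, so Qs = 648.1 + 7P_b.
Set Qd = Qs: 2257.6 - 8P_b = 648.1 + 7P_b, so 1609.5 = 15P_b and P_b = 107.3.
So P_s = 95.3 and the quantity traded is Q = 2257.6 - 8(107.3) = 1399.2.

P_b = 107.3, P_s = 95.3, Q = 1399.2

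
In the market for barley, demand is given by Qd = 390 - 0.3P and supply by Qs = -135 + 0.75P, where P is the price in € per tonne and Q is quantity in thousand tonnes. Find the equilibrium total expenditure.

Total expenditure = 120000

At equilibrium Qd = Qs, so 390 - 0.3P = -135 + 0.75P; collecting terms, 525 = 1.05P and P* = 500.
Plugging P* into demand: Q* = 390 - 0.3(500) = 240.
Total expenditure = P* × Q* = 500 × 240 = 120000.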